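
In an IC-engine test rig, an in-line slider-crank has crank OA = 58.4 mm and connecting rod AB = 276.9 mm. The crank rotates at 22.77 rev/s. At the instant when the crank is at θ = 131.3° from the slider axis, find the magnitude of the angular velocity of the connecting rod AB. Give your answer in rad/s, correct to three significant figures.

20.2

ω = 143.1 rad/s (converted from 22.77 rev/s).
The rod makes angle φ with the slider axis where L sinφ = r sinθ; differentiating, L cosφ·φ̇ = r ω cosθ.
L cosφ = √(L² − r² sin²θ) = 0.2734 m.
|ω_rod| = r ω |cosθ| / √(L² − r² sin²θ) = 0.0584·143.1·0.66000/0.2734 = 20.17 rad/s.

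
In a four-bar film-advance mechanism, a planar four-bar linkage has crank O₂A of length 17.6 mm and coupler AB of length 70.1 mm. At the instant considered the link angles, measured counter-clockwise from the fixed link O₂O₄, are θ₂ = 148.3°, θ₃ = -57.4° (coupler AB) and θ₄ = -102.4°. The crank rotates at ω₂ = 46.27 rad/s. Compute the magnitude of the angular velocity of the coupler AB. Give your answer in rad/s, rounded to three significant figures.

15.5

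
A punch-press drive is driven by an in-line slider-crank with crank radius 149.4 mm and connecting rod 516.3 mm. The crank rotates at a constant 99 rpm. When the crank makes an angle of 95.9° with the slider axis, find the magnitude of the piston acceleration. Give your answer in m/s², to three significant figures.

6.40

ω = 2π·99/60 = 10.37 rad/s
x(θ) = r cosθ + √(L² − r² sin²θ); with ω constant, a = ω²·d²x/dθ².
d²x/dθ² = −r cosθ − r²(cos2θ)/√u − r⁴ sin²2θ/(4u^{3/2}),  u = L² − r² sin²θ = 0.244481 m².
Substituting r = 0.1494 m, L = 0.5163 m, θ = 95.9°: d²x/dθ² = +0.059502 m.
a = ω²·d²x/dθ² = (10.37)²·(+0.059502) = +6.3953 m/s²;  |a| = 6.3953 m/s².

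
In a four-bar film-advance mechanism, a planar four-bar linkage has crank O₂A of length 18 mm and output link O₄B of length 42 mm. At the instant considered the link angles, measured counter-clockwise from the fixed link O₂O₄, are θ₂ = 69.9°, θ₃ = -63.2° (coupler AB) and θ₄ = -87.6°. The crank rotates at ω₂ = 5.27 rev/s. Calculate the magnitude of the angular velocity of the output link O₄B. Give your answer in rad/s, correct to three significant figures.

25.1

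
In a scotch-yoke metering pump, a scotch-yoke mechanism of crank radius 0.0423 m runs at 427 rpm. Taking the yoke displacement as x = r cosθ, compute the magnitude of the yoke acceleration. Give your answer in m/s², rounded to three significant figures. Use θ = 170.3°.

ω = 44.72 rad/s (from 427 rpm).
x = r cosθ ⇒ ẍ = −rω² cosθ (ω constant).
|a| = rω²|cosθ| = 0.0423·(44.72)²·|cos 170.3°| = 83.368 m/s².

83.4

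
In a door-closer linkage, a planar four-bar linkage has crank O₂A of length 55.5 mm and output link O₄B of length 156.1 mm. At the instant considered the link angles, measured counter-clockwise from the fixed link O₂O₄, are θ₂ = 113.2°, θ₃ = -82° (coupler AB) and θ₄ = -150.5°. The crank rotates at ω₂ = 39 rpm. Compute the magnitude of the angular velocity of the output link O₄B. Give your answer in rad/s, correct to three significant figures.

0.409

ω₂ = 4.084 rad/s (from 39 rpm).
Differentiating the loop-closure r₂e^{iθ₂}+r₃e^{iθ₃}=r₁+r₄e^{iθ₄} gives r₂ω₂e^{iθ₂}+r₃ω₃e^{iθ₃}=r₄ω₄e^{iθ₄}.
Eliminating the other unknown: ω₄ = r₂ω₂ sin(θ₂−θ₃) / [r₄ sin(θ₄−θ₃)].
Numerator sine = -0.26219; denominator sine = -0.93042.
Result = 0.0555·4.084·(-0.26219) / (0.1561·(-0.93042)) = +0.40919 rad/s; magnitude 0.40919 rad/s.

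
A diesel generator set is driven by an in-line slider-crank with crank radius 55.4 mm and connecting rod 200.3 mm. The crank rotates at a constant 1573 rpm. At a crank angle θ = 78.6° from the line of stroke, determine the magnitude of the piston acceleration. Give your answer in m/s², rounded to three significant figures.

99.7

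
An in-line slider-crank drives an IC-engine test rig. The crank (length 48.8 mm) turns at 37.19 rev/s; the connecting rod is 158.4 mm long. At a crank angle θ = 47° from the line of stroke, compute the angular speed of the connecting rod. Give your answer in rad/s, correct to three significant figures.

50.4

ω = 233.7 rad/s (converted from 37.19 rev/s).
The rod makes angle φ with the slider axis where L sinφ = r sinθ; differentiating, L cosφ·φ̇ = r ω cosθ.
L cosφ = √(L² − r² sin²θ) = 0.15433 m.
|ω_rod| = r ω |cosθ| / √(L² − r² sin²θ) = 0.0488·233.7·0.68200/0.15433 = 50.393 rad/s.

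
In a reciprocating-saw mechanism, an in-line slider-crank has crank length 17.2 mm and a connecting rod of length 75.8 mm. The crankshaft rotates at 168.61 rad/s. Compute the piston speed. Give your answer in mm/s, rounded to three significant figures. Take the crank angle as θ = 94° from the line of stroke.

ω = 168.6 rad/s
For an in-line slider-crank, x = r cosθ + √(L² − r² sin²θ), so v = −rω sinθ·[1 + r cosθ/√(L² − r² sin²θ)].
With r = 0.0172 m, L = 0.0758 m, θ = 94°: √(L² − r² sin²θ) = 0.073833 m.
v = −0.0172·168.6·0.99756·[1 + 0.0172·-0.06976/0.073833] = -2.846 m/s.
|v| = 2.846 m/s = 2846 mm/s.

2850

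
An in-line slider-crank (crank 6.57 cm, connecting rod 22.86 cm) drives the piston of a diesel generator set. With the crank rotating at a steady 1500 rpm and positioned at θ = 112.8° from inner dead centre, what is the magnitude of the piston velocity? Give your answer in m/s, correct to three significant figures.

ω = 2π·1500/60 = 157.1 rad/s
For an in-line slider-crank, x = r cosθ + √(L² − r² sin²θ), so v = −rω sinθ·[1 + r cosθ/√(L² − r² sin²θ)].
With r = 0.0657 m, L = 0.2286 m, θ = 112.8°: √(L² − r² sin²θ) = 0.22043 m.
v = −0.0657·157.1·0.92186·[1 + 0.0657·-0.38752/0.22043] = -8.4149 m/s.
|v| = 8.4149 m/s.

8.41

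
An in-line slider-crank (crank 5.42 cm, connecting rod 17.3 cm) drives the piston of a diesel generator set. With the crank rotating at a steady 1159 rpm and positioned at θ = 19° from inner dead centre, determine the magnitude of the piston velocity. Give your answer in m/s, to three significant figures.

2.78

ω = 2π·1159/60 = 121.4 rad/s
For an in-line slider-crank, x = r cosθ + √(L² − r² sin²θ), so v = −rω sinθ·[1 + r cosθ/√(L² − r² sin²θ)].
With r = 0.0542 m, L = 0.173 m, θ = 19°: √(L² − r² sin²θ) = 0.1721 m.
v = −0.0542·121.4·0.32557·[1 + 0.0542·0.94552/0.1721] = -2.7794 m/s.
|v| = 2.7794 m/s.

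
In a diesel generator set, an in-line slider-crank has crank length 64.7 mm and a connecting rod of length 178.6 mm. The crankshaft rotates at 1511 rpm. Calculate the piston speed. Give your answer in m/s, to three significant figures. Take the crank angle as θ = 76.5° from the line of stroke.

ω = 2π·1511/60 = 158.2 rad/s
For an in-line slider-crank, x = r cosθ + √(L² − r² sin²θ), so v = −rω sinθ·[1 + r cosθ/√(L² − r² sin²θ)].
With r = 0.0647 m, L = 0.1786 m, θ = 76.5°: √(L² − r² sin²θ) = 0.16715 m.
v = −0.0647·158.2·0.97237·[1 + 0.0647·0.23345/0.16715] = -10.854 m/s.
|v| = 10.854 m/s.

10.9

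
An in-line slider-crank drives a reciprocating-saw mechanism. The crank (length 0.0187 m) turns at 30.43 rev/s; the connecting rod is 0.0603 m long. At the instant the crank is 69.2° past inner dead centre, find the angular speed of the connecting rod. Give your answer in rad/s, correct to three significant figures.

22.0

ω = 191.2 rad/s (converted from 30.43 rev/s).
The rod makes angle φ with the slider axis where L sinφ = r sinθ; differentiating, L cosφ·φ̇ = r ω cosθ.
L cosφ = √(L² − r² sin²θ) = 0.05771 m.
|ω_rod| = r ω |cosθ| / √(L² − r² sin²θ) = 0.0187·191.2·0.35511/0.05771 = 22 rad/s.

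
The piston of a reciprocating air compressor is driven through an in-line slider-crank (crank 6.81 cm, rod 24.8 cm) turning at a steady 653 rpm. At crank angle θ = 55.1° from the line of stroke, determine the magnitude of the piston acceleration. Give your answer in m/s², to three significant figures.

ω = 2π·653/60 = 68.38 rad/s
x(θ) = r cosθ + √(L² − r² sin²θ); with ω constant, a = ω²·d²x/dθ².
d²x/dθ² = −r cosθ − r²(cos2θ)/√u − r⁴ sin²2θ/(4u^{3/2}),  u = L² − r² sin²θ = 0.0583845 m².
Substituting r = 0.0681 m, L = 0.248 m, θ = 55.1°: d²x/dθ² = -0.032671 m.
a = ω²·d²x/dθ² = (68.38)²·(-0.032671) = -152.78 m/s²;  |a| = 152.78 m/s².

153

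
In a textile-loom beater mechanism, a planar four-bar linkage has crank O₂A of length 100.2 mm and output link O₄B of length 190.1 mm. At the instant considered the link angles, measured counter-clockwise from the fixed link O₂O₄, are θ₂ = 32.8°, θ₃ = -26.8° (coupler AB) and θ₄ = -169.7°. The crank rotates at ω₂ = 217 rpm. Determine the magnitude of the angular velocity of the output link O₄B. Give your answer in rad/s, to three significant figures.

ω₂ = 22.72 rad/s (from 217 rpm).
Differentiating the loop-closure r₂e^{iθ₂}+r₃e^{iθ₃}=r₁+r₄e^{iθ₄} gives r₂ω₂e^{iθ₂}+r₃ω₃e^{iθ₃}=r₄ω₄e^{iθ₄}.
Eliminating the other unknown: ω₄ = r₂ω₂ sin(θ₂−θ₃) / [r₄ sin(θ₄−θ₃)].
Numerator sine = +0.86251; denominator sine = -0.60321.
Result = 0.1002·22.72·(+0.86251) / (0.1901·(-0.60321)) = -17.127 rad/s; magnitude 17.127 rad/s.

17.1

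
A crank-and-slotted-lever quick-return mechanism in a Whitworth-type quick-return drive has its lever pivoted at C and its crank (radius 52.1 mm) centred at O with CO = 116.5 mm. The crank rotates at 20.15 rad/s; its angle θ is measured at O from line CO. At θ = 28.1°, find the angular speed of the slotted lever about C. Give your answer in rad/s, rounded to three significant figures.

6.02

ω = 20.15 rad/s
Crank pin A relative to C: A = (d + r cosθ, r sinθ); lever angle φ = atan2(r sinθ, d + r cosθ).
Differentiating tanφ: φ̇ = rω(d cosθ + r)/(d² + r² + 2dr cosθ).
d² + r² + 2dr cosθ = |CA|² = 0.0269951 m²;  d cosθ + r = +0.15487 m.
|ω_lever| = |0.0521·20.15·+0.15487| / 0.0269951 = 6.0227 rad/s.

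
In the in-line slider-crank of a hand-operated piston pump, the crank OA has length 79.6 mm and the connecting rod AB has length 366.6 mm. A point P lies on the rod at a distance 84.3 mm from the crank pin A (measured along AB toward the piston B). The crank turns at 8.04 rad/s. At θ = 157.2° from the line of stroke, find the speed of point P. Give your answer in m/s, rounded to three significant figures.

ω = 8.04 rad/s.  Crank-pin speed |V_A| = rω = 0.63998 m/s, perpendicular to OA.
Rod angle: sinφ = −(r/L) sinθ ⇒ φ = -4.827°; ω_rod = −rω cosθ/√(L²−r²sin²θ) = +1.615 rad/s.
V_P = V_A + ω_rod × AP, with AP = 0.0843 m along the rod.
Components: V_Px = −rω sinθ − a·ω_rod·sinφ = -0.23655 m/s;  V_Py = rω cosθ + a·ω_rod·cosφ = -0.45431 m/s.
|V_P| = √(V_Px² + V_Py²) = 0.51221 m/s.

0.512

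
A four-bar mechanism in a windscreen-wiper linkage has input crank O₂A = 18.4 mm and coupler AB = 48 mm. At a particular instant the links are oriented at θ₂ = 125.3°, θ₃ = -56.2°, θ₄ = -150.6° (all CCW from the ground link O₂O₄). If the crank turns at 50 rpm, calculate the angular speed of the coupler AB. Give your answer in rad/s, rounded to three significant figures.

2.00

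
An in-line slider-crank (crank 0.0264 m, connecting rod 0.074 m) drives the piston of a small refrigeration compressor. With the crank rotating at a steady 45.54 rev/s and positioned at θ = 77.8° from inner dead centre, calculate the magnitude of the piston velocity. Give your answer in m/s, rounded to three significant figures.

ω = 2π·45.5 = 286.1 rad/s
For an in-line slider-crank, x = r cosθ + √(L² − r² sin²θ), so v = −rω sinθ·[1 + r cosθ/√(L² − r² sin²θ)].
With r = 0.0264 m, L = 0.074 m, θ = 77.8°: √(L² − r² sin²θ) = 0.069355 m.
v = −0.0264·286.1·0.97742·[1 + 0.0264·0.21132/0.069355] = -7.9773 m/s.
|v| = 7.9773 m/s.

7.98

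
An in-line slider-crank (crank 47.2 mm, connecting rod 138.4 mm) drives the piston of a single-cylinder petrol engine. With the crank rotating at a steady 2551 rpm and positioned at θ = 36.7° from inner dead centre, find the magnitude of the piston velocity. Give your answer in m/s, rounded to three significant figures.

9.64

ω = 2π·2551/60 = 267.1 rad/s
For an in-line slider-crank, x = r cosθ + √(L² − r² sin²θ), so v = −rω sinθ·[1 + r cosθ/√(L² − r² sin²θ)].
With r = 0.0472 m, L = 0.1384 m, θ = 36.7°: √(L² − r² sin²θ) = 0.13549 m.
v = −0.0472·267.1·0.59763·[1 + 0.0472·0.80178/0.13549] = -9.6401 m/s.
|v| = 9.6401 m/s.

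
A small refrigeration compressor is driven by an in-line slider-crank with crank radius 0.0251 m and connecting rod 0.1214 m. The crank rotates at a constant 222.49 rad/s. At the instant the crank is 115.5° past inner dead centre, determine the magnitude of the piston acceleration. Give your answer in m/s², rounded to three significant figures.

698

ω = 222.5 rad/s
x(θ) = r cosθ + √(L² − r² sin²θ); with ω constant, a = ω²·d²x/dθ².
d²x/dθ² = −r cosθ − r²(cos2θ)/√u − r⁴ sin²2θ/(4u^{3/2}),  u = L² − r² sin²θ = 0.0142247 m².
Substituting r = 0.0251 m, L = 0.1214 m, θ = 115.5°: d²x/dθ² = +0.014095 m.
a = ω²·d²x/dθ² = (222.5)²·(+0.014095) = +697.72 m/s²;  |a| = 697.72 m/s².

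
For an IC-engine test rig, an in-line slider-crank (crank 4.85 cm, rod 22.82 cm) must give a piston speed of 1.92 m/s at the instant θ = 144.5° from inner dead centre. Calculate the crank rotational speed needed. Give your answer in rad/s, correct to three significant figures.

82.6

For an in-line slider-crank, |v_piston| = rω|sinθ|·[1 + r cosθ/√(L² − r² sin²θ)].
With r = 0.0485 m, L = 0.2282 m, θ = 144.5°: the bracketed kinematic factor |dx/dθ| = 0.023253 m.
ω = v/|dx/dθ| = 1.92/0.023253 = 82.568 rad/s.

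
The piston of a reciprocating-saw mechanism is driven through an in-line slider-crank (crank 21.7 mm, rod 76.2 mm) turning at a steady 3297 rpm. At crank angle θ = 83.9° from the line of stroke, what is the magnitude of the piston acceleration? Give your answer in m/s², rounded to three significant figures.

475

ω = 2π·3297/60 = 345.3 rad/s
x(θ) = r cosθ + √(L² − r² sin²θ); with ω constant, a = ω²·d²x/dθ².
d²x/dθ² = −r cosθ − r²(cos2θ)/√u − r⁴ sin²2θ/(4u^{3/2}),  u = L² − r² sin²θ = 0.00534087 m².
Substituting r = 0.0217 m, L = 0.0762 m, θ = 83.9°: d²x/dθ² = +0.0039856 m.
a = ω²·d²x/dθ² = (345.3)²·(+0.0039856) = +475.1 m/s²;  |a| = 475.1 m/s².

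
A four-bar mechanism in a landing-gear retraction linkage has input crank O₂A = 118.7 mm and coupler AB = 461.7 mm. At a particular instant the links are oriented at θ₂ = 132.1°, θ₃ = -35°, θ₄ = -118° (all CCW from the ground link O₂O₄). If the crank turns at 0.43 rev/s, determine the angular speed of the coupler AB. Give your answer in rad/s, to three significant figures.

0.658

ω₂ = 2.702 rad/s (from 0.43 rev/s).
Differentiating the loop-closure r₂e^{iθ₂}+r₃e^{iθ₃}=r₁+r₄e^{iθ₄} gives r₂ω₂e^{iθ₂}+r₃ω₃e^{iθ₃}=r₄ω₄e^{iθ₄}.
Eliminating the other unknown: ω₃ = r₂ω₂ sin(θ₄−θ₂) / [r₃ sin(θ₃−θ₄)].
Numerator sine = +0.94029; denominator sine = +0.99255.
Result = 0.1187·2.702·(+0.94029) / (0.4617·(+0.99255)) = +0.65804 rad/s; magnitude 0.65804 rad/s.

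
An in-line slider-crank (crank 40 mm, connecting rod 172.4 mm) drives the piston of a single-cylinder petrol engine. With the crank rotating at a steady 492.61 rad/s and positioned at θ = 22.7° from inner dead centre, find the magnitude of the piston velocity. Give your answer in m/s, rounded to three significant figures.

ω = 492.6 rad/s
For an in-line slider-crank, x = r cosθ + √(L² − r² sin²θ), so v = −rω sinθ·[1 + r cosθ/√(L² − r² sin²θ)].
With r = 0.04 m, L = 0.1724 m, θ = 22.7°: √(L² − r² sin²θ) = 0.17171 m.
v = −0.04·492.6·0.38591·[1 + 0.04·0.92254/0.17171] = -9.2382 m/s.
|v| = 9.2382 m/s.

9.24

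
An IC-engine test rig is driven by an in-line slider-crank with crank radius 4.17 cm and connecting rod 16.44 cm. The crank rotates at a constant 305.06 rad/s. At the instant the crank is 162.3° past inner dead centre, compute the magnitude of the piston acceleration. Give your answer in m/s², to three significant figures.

2890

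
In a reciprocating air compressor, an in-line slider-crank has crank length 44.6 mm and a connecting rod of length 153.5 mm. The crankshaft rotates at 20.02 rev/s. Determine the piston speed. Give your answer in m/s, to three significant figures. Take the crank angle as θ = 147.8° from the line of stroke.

2.25

ω = 2π·20 = 125.8 rad/s
For an in-line slider-crank, x = r cosθ + √(L² − r² sin²θ), so v = −rω sinθ·[1 + r cosθ/√(L² − r² sin²θ)].
With r = 0.0446 m, L = 0.1535 m, θ = 147.8°: √(L² − r² sin²θ) = 0.15165 m.
v = −0.0446·125.8·0.53288·[1 + 0.0446·-0.84619/0.15165] = -2.2456 m/s.
|v| = 2.2456 m/s.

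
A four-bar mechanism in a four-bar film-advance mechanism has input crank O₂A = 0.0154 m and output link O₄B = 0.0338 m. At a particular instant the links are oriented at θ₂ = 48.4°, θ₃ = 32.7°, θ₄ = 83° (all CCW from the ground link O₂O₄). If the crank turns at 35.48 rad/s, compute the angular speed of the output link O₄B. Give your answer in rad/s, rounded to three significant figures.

5.69

ω₂ = 35.48 rad/s
Differentiating the loop-closure r₂e^{iθ₂}+r₃e^{iθ₃}=r₁+r₄e^{iθ₄} gives r₂ω₂e^{iθ₂}+r₃ω₃e^{iθ₃}=r₄ω₄e^{iθ₄}.
Eliminating the other unknown: ω₄ = r₂ω₂ sin(θ₂−θ₃) / [r₄ sin(θ₄−θ₃)].
Numerator sine = +0.27060; denominator sine = +0.76940.
Result = 0.0154·35.48·(+0.27060) / (0.0338·(+0.76940)) = +5.6854 rad/s; magnitude 5.6854 rad/s.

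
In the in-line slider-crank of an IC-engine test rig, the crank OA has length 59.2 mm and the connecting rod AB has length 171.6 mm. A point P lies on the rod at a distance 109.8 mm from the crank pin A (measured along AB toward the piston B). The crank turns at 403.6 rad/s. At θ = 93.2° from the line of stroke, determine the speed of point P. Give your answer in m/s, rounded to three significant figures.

23.5

ω = 403.6 rad/s.  Crank-pin speed |V_A| = rω = 23.893 m/s, perpendicular to OA.
Rod angle: sinφ = −(r/L) sinθ ⇒ φ = -20.148°; ω_rod = −rω cosθ/√(L²−r²sin²θ) = +8.2791 rad/s.
V_P = V_A + ω_rod × AP, with AP = 0.1098 m along the rod.
Components: V_Px = −rω sinθ − a·ω_rod·sinφ = -23.543 m/s;  V_Py = rω cosθ + a·ω_rod·cosφ = -0.48034 m/s.
|V_P| = √(V_Px² + V_Py²) = 23.548 m/s.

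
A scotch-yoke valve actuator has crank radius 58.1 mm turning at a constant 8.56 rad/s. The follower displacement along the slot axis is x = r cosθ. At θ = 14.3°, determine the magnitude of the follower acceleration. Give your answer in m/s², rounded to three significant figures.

ω = 8.56 rad/s
x = r cosθ ⇒ ẍ = −rω² cosθ (ω constant).
|a| = rω²|cosθ| = 0.0581·(8.56)²·|cos 14.3°| = 4.1253 m/s².

4.13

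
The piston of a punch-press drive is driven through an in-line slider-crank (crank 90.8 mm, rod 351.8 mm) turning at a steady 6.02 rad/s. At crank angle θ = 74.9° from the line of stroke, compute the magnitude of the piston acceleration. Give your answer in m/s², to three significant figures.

0.103

ω = 6.02 rad/s
x(θ) = r cosθ + √(L² − r² sin²θ); with ω constant, a = ω²·d²x/dθ².
d²x/dθ² = −r cosθ − r²(cos2θ)/√u − r⁴ sin²2θ/(4u^{3/2}),  u = L² − r² sin²θ = 0.116078 m².
Substituting r = 0.0908 m, L = 0.3518 m, θ = 74.9°: d²x/dθ² = -0.002848 m.
a = ω²·d²x/dθ² = (6.02)²·(-0.002848) = -0.10321 m/s²;  |a| = 0.10321 m/s².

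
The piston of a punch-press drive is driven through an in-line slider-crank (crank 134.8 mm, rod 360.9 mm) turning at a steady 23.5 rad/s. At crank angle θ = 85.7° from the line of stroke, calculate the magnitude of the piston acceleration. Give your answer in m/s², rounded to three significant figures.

ω = 23.5 rad/s
x(θ) = r cosθ + √(L² − r² sin²θ); with ω constant, a = ω²·d²x/dθ².
d²x/dθ² = −r cosθ − r²(cos2θ)/√u − r⁴ sin²2θ/(4u^{3/2}),  u = L² − r² sin²θ = 0.11218 m².
Substituting r = 0.1348 m, L = 0.3609 m, θ = 85.7°: d²x/dθ² = +0.043487 m.
a = ω²·d²x/dθ² = (23.5)²·(+0.043487) = +24.015 m/s²;  |a| = 24.015 m/s².

24.0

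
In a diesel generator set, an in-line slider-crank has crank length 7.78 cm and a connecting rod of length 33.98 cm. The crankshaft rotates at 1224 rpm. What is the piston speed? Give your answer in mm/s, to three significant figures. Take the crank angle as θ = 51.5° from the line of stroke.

ω = 2π·1224/60 = 128.2 rad/s
For an in-line slider-crank, x = r cosθ + √(L² − r² sin²θ), so v = −rω sinθ·[1 + r cosθ/√(L² − r² sin²θ)].
With r = 0.0778 m, L = 0.3398 m, θ = 51.5°: √(L² − r² sin²θ) = 0.3343 m.
v = −0.0778·128.2·0.78261·[1 + 0.0778·0.62251/0.3343] = -8.9349 m/s.
|v| = 8.9349 m/s = 8934.9 mm/s.

8930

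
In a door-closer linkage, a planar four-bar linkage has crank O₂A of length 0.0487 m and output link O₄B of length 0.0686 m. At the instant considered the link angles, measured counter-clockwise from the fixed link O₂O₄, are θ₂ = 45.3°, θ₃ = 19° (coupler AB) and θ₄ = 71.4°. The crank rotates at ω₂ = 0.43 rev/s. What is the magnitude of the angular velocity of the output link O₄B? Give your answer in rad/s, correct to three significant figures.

1.07

ω₂ = 2.702 rad/s (from 0.43 rev/s).
Differentiating the loop-closure r₂e^{iθ₂}+r₃e^{iθ₃}=r₁+r₄e^{iθ₄} gives r₂ω₂e^{iθ₂}+r₃ω₃e^{iθ₃}=r₄ω₄e^{iθ₄}.
Eliminating the other unknown: ω₄ = r₂ω₂ sin(θ₂−θ₃) / [r₄ sin(θ₄−θ₃)].
Numerator sine = +0.44307; denominator sine = +0.79229.
Result = 0.0487·2.702·(+0.44307) / (0.0686·(+0.79229)) = +1.0726 rad/s; magnitude 1.0726 rad/s.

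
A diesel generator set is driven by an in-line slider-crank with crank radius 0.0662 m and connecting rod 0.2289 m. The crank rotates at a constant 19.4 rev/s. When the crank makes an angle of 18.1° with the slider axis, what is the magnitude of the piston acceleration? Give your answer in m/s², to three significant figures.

ω = 2π·19.4 = 121.9 rad/s
x(θ) = r cosθ + √(L² − r² sin²θ); with ω constant, a = ω²·d²x/dθ².
d²x/dθ² = −r cosθ − r²(cos2θ)/√u − r⁴ sin²2θ/(4u^{3/2}),  u = L² − r² sin²θ = 0.0519722 m².
Substituting r = 0.0662 m, L = 0.2289 m, θ = 18.1°: d²x/dθ² = -0.078578 m.
a = ω²·d²x/dθ² = (121.9)²·(-0.078578) = -1167.5 m/s²;  |a| = 1167.5 m/s².

1170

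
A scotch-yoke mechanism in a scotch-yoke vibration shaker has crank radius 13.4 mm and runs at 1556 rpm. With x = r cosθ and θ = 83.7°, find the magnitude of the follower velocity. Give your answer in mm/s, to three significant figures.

ω = 162.9 rad/s (from 1556 rpm).
x = r cosθ ⇒ ẋ = −rω sinθ.
|v| = rω|sinθ| = 0.0134·162.9·|sin 83.7°| = 2.1703 m/s = 2170.3 mm/s.

2170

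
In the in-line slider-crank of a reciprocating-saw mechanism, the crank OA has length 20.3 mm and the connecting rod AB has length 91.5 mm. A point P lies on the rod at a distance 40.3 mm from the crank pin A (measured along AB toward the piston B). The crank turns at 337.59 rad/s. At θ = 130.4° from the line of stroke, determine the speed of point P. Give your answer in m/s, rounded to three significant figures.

5.48

ω = 337.6 rad/s.  Crank-pin speed |V_A| = rω = 6.8531 m/s, perpendicular to OA.
Rod angle: sinφ = −(r/L) sinθ ⇒ φ = -9.727°; ω_rod = −rω cosθ/√(L²−r²sin²θ) = +49.25 rad/s.
V_P = V_A + ω_rod × AP, with AP = 0.0403 m along the rod.
Components: V_Px = −rω sinθ − a·ω_rod·sinφ = -4.8835 m/s;  V_Py = rω cosθ + a·ω_rod·cosφ = -2.4854 m/s.
|V_P| = √(V_Px² + V_Py²) = 5.4796 m/s.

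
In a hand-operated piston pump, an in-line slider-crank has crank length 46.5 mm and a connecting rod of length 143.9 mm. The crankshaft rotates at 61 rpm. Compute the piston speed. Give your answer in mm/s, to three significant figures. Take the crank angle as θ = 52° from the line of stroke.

ω = 2π·61/60 = 6.388 rad/s
For an in-line slider-crank, x = r cosθ + √(L² − r² sin²θ), so v = −rω sinθ·[1 + r cosθ/√(L² − r² sin²θ)].
With r = 0.0465 m, L = 0.1439 m, θ = 52°: √(L² − r² sin²θ) = 0.13916 m.
v = −0.0465·6.388·0.78801·[1 + 0.0465·0.61566/0.13916] = -0.28222 m/s.
|v| = 0.28222 m/s = 282.22 mm/s.

282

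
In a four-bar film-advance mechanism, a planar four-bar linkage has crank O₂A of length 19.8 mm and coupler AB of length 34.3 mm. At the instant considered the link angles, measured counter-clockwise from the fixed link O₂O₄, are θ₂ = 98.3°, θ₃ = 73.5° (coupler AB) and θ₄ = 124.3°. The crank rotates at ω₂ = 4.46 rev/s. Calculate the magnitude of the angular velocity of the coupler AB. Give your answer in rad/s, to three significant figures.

9.15

ω₂ = 28.02 rad/s (from 4.46 rev/s).
Differentiating the loop-closure r₂e^{iθ₂}+r₃e^{iθ₃}=r₁+r₄e^{iθ₄} gives r₂ω₂e^{iθ₂}+r₃ω₃e^{iθ₃}=r₄ω₄e^{iθ₄}.
Eliminating the other unknown: ω₃ = r₂ω₂ sin(θ₄−θ₂) / [r₃ sin(θ₃−θ₄)].
Numerator sine = +0.43837; denominator sine = -0.77494.
Result = 0.0198·28.02·(+0.43837) / (0.0343·(-0.77494)) = -9.1508 rad/s; magnitude 9.1508 rad/s.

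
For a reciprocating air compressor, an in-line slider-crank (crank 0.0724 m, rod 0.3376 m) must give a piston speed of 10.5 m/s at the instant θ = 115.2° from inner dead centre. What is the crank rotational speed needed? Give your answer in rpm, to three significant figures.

For an in-line slider-crank, |v_piston| = rω|sinθ|·[1 + r cosθ/√(L² − r² sin²θ)].
With r = 0.0724 m, L = 0.3376 m, θ = 115.2°: the bracketed kinematic factor |dx/dθ| = 0.059412 m.
ω = v/|dx/dθ| = 10.5/0.059412 = 176.73 rad/s.
N = 60ω/(2π) = 1687.7 rpm.

1690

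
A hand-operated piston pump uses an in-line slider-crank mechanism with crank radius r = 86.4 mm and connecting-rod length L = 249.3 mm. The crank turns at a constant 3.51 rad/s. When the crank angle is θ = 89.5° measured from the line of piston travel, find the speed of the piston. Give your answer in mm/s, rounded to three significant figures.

304

ω = 3.51 rad/s
For an in-line slider-crank, x = r cosθ + √(L² − r² sin²θ), so v = −rω sinθ·[1 + r cosθ/√(L² − r² sin²θ)].
With r = 0.0864 m, L = 0.2493 m, θ = 89.5°: √(L² − r² sin²θ) = 0.23385 m.
v = −0.0864·3.51·0.99996·[1 + 0.0864·0.00873/0.23385] = -0.30423 m/s.
|v| = 0.30423 m/s = 304.23 mm/s.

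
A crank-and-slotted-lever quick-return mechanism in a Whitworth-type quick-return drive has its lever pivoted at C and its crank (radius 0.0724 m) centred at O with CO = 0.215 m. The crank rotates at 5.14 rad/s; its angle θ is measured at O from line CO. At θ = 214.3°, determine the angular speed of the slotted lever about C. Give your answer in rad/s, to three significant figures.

ω = 5.14 rad/s
Crank pin A relative to C: A = (d + r cosθ, r sinθ); lever angle φ = atan2(r sinθ, d + r cosθ).
Differentiating tanφ: φ̇ = rω(d cosθ + r)/(d² + r² + 2dr cosθ).
d² + r² + 2dr cosθ = |CA|² = 0.0257487 m²;  d cosθ + r = -0.10521 m.
|ω_lever| = |0.0724·5.14·-0.10521| / 0.0257487 = 1.5206 rad/s.

1.52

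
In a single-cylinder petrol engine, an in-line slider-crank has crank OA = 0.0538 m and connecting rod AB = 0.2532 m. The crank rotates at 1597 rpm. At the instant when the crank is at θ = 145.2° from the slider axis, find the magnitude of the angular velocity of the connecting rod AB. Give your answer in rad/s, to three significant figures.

29.4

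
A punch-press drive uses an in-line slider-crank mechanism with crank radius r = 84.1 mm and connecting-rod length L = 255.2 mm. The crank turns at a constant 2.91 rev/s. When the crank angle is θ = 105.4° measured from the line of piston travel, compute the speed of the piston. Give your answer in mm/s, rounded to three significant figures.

1350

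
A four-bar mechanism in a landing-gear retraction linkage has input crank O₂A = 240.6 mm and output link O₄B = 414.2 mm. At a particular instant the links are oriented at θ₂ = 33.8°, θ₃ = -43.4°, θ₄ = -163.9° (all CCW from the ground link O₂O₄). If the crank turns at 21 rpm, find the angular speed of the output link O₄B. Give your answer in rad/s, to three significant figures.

ω₂ = 2.199 rad/s (from 21 rpm).
Differentiating the loop-closure r₂e^{iθ₂}+r₃e^{iθ₃}=r₁+r₄e^{iθ₄} gives r₂ω₂e^{iθ₂}+r₃ω₃e^{iθ₃}=r₄ω₄e^{iθ₄}.
Eliminating the other unknown: ω₄ = r₂ω₂ sin(θ₂−θ₃) / [r₄ sin(θ₄−θ₃)].
Numerator sine = +0.97515; denominator sine = -0.86163.
Result = 0.2406·2.199·(+0.97515) / (0.4142·(-0.86163)) = -1.4457 rad/s; magnitude 1.4457 rad/s.

1.45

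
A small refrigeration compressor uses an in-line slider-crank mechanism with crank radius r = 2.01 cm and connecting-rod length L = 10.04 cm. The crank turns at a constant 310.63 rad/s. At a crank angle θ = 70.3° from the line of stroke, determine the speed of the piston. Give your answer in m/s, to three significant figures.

ω = 310.6 rad/s
For an in-line slider-crank, x = r cosθ + √(L² − r² sin²θ), so v = −rω sinθ·[1 + r cosθ/√(L² − r² sin²θ)].
With r = 0.0201 m, L = 0.1004 m, θ = 70.3°: √(L² − r² sin²θ) = 0.098601 m.
v = −0.0201·310.6·0.94147·[1 + 0.0201·0.33710/0.098601] = -6.2822 m/s.
|v| = 6.2822 m/s.

6.28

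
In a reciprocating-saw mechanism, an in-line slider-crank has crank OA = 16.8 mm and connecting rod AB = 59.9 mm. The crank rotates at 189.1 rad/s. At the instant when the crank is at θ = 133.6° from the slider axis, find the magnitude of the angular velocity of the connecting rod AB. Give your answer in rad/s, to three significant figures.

37.4

ω = 189.1 rad/s
The rod makes angle φ with the slider axis where L sinφ = r sinθ; differentiating, L cosφ·φ̇ = r ω cosθ.
L cosφ = √(L² − r² sin²θ) = 0.058651 m.
|ω_rod| = r ω |cosθ| / √(L² − r² sin²θ) = 0.0168·189.1·0.68962/0.058651 = 37.354 rad/s.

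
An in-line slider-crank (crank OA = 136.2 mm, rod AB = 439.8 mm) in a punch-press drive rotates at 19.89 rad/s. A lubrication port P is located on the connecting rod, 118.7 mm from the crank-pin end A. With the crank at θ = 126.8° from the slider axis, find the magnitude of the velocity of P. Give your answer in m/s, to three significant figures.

ω = 19.89 rad/s.  Crank-pin speed |V_A| = rω = 2.709 m/s, perpendicular to OA.
Rod angle: sinφ = −(r/L) sinθ ⇒ φ = -14.358°; ω_rod = −rω cosθ/√(L²−r²sin²θ) = +3.8087 rad/s.
V_P = V_A + ω_rod × AP, with AP = 0.1187 m along the rod.
Components: V_Px = −rω sinθ − a·ω_rod·sinφ = -2.0571 m/s;  V_Py = rω cosθ + a·ω_rod·cosφ = -1.1848 m/s.
|V_P| = √(V_Px² + V_Py²) = 2.3739 m/s.

2.37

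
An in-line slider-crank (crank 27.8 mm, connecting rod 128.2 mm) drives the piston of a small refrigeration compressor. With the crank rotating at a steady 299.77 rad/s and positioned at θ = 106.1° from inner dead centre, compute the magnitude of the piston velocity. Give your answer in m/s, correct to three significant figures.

ω = 299.8 rad/s
For an in-line slider-crank, x = r cosθ + √(L² − r² sin²θ), so v = −rω sinθ·[1 + r cosθ/√(L² − r² sin²θ)].
With r = 0.0278 m, L = 0.1282 m, θ = 106.1°: √(L² − r² sin²θ) = 0.12539 m.
v = −0.0278·299.8·0.96078·[1 + 0.0278·-0.27731/0.12539] = -7.5145 m/s.
|v| = 7.5145 m/s.

7.51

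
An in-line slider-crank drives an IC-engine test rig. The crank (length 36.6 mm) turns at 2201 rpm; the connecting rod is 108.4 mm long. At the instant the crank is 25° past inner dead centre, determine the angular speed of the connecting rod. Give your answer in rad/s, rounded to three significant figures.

71.3

ω = 230.5 rad/s (converted from 2201 rpm).
The rod makes angle φ with the slider axis where L sinφ = r sinθ; differentiating, L cosφ·φ̇ = r ω cosθ.
L cosφ = √(L² − r² sin²θ) = 0.10729 m.
|ω_rod| = r ω |cosθ| / √(L² − r² sin²θ) = 0.0366·230.5·0.90631/0.10729 = 71.26 rad/s.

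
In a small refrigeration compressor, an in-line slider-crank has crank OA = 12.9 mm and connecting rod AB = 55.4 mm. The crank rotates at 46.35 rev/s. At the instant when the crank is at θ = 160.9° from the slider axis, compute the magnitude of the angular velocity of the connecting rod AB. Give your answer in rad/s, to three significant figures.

64.3

ω = 291.2 rad/s (converted from 46.35 rev/s).
The rod makes angle φ with the slider axis where L sinφ = r sinθ; differentiating, L cosφ·φ̇ = r ω cosθ.
L cosφ = √(L² − r² sin²θ) = 0.055239 m.
|ω_rod| = r ω |cosθ| / √(L² − r² sin²θ) = 0.0129·291.2·0.94495/0.055239 = 64.266 rad/s.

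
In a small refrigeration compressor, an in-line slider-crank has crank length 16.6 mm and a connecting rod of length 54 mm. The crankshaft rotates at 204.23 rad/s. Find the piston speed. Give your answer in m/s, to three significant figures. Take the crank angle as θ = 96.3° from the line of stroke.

ω = 204.2 rad/s
For an in-line slider-crank, x = r cosθ + √(L² − r² sin²θ), so v = −rω sinθ·[1 + r cosθ/√(L² − r² sin²θ)].
With r = 0.0166 m, L = 0.054 m, θ = 96.3°: √(L² − r² sin²θ) = 0.051417 m.
v = −0.0166·204.2·0.99396·[1 + 0.0166·-0.10973/0.051417] = -3.2504 m/s.
|v| = 3.2504 m/s.

3.25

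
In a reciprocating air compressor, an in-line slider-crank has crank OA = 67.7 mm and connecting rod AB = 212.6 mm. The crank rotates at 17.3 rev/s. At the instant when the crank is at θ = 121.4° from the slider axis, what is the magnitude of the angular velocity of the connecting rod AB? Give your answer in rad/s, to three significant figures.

18.7

ω = 108.7 rad/s (converted from 17.3 rev/s).
The rod makes angle φ with the slider axis where L sinφ = r sinθ; differentiating, L cosφ·φ̇ = r ω cosθ.
L cosφ = √(L² − r² sin²θ) = 0.2046 m.
|ω_rod| = r ω |cosθ| / √(L² − r² sin²θ) = 0.0677·108.7·0.52101/0.2046 = 18.74 rad/s.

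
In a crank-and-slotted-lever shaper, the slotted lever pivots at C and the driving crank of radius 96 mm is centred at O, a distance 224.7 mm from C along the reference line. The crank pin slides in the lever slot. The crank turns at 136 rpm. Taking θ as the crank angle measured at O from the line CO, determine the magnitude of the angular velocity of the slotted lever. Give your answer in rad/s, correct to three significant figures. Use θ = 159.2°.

ω = 14.24 rad/s (from 136 rpm).
Crank pin A relative to C: A = (d + r cosθ, r sinθ); lever angle φ = atan2(r sinθ, d + r cosθ).
Differentiating tanφ: φ̇ = rω(d cosθ + r)/(d² + r² + 2dr cosθ).
d² + r² + 2dr cosθ = |CA|² = 0.0193755 m²;  d cosθ + r = -0.11406 m.
|ω_lever| = |0.096·14.24·-0.11406| / 0.0193755 = 8.0483 rad/s.

8.05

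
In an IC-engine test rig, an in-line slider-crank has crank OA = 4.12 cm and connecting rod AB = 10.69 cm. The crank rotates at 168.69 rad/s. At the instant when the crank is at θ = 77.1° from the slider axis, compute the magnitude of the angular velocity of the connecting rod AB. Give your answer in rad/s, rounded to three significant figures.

ω = 168.7 rad/s
The rod makes angle φ with the slider axis where L sinφ = r sinθ; differentiating, L cosφ·φ̇ = r ω cosθ.
L cosφ = √(L² − r² sin²θ) = 0.09907 m.
|ω_rod| = r ω |cosθ| / √(L² − r² sin²θ) = 0.0412·168.7·0.22325/0.09907 = 15.662 rad/s.

15.7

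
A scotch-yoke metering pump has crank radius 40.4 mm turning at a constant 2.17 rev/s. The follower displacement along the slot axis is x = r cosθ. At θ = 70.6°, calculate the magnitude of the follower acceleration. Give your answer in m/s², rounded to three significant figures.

2.49

ω = 13.63 rad/s (from 2.17 rev/s).
x = r cosθ ⇒ ẍ = −rω² cosθ (ω constant).
|a| = rω²|cosθ| = 0.0404·(13.63)²·|cos 70.6°| = 2.4946 m/s².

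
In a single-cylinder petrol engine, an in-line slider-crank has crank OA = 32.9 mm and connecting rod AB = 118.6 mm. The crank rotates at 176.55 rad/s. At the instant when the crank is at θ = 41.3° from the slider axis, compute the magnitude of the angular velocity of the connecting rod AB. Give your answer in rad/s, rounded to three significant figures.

37.4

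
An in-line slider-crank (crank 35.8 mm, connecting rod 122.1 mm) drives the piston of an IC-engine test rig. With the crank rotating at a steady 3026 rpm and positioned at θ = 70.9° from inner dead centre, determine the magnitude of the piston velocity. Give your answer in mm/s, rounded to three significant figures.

11800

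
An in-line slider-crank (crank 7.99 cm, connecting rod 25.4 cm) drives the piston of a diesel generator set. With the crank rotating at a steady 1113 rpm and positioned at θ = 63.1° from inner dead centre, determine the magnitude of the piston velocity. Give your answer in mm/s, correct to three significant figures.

9540

ω = 2π·1113/60 = 116.6 rad/s
For an in-line slider-crank, x = r cosθ + √(L² − r² sin²θ), so v = −rω sinθ·[1 + r cosθ/√(L² − r² sin²θ)].
With r = 0.0799 m, L = 0.254 m, θ = 63.1°: √(L² − r² sin²θ) = 0.2438 m.
v = −0.0799·116.6·0.89180·[1 + 0.0799·0.45243/0.2438] = -9.5364 m/s.
|v| = 9.5364 m/s = 9536.4 mm/s.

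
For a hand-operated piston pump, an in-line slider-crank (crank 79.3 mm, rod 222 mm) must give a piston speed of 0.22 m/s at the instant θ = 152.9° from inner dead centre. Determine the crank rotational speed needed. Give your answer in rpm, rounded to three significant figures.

85.8

For an in-line slider-crank, |v_piston| = rω|sinθ|·[1 + r cosθ/√(L² − r² sin²θ)].
With r = 0.0793 m, L = 0.222 m, θ = 152.9°: the bracketed kinematic factor |dx/dθ| = 0.024482 m.
ω = v/|dx/dθ| = 0.22/0.024482 = 8.9861 rad/s.
N = 60ω/(2π) = 85.811 rpm.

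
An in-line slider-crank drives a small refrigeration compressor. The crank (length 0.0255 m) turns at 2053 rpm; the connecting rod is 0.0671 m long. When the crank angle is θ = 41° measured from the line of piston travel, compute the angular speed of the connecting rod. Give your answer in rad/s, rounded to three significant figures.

ω = 215 rad/s (converted from 2053 rpm).
The rod makes angle φ with the slider axis where L sinφ = r sinθ; differentiating, L cosφ·φ̇ = r ω cosθ.
L cosφ = √(L² − r² sin²θ) = 0.064981 m.
|ω_rod| = r ω |cosθ| / √(L² − r² sin²θ) = 0.0255·215·0.75471/0.064981 = 63.672 rad/s.

63.7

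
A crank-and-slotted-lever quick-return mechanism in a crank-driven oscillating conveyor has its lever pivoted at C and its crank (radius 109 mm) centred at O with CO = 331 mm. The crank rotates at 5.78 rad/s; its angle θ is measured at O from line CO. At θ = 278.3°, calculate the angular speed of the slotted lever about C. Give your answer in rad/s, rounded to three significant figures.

0.749

ω = 5.78 rad/s
Crank pin A relative to C: A = (d + r cosθ, r sinθ); lever angle φ = atan2(r sinθ, d + r cosθ).
Differentiating tanφ: φ̇ = rω(d cosθ + r)/(d² + r² + 2dr cosθ).
d² + r² + 2dr cosθ = |CA|² = 0.131858 m²;  d cosθ + r = +0.15678 m.
|ω_lever| = |0.109·5.78·+0.15678| / 0.131858 = 0.7491 rad/s.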